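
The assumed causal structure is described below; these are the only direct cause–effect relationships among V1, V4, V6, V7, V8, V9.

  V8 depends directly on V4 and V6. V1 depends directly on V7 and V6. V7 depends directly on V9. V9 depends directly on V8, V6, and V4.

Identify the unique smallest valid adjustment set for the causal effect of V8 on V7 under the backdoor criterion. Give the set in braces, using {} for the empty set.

Variables eligible for adjustment (non-descendants of V8, excluding V8 and V7): {V4, V6}.
Backdoor paths from V8 to V7:
  P1: V8 <- V6 -> V9 -> V7
  P2: V8 <- V6 -> V1 <- V7
  P3: V8 <- V4 -> V9 <- V6 -> V1 <- V7
  P4: V8 <- V4 -> V9 -> V7
The empty set is not sufficient: P1 (V8 <- V6 -> V9 -> V7) has no collider blocking it and no conditioned non-collider, so it is open.
Try {V4, V6}:
  P1: blocked at fork node V6 ∈ conditioning set.
  P2: blocked at fork node V6 ∈ conditioning set.
  P3: blocked at fork node V4 ∈ conditioning set.
  P4: blocked at fork node V4 ∈ conditioning set.
{V4, V6} contains no descendant of V8 and blocks every backdoor path.
Every element of {V4, V6} is needed (dropping V4 leaves P4 open; dropping V6 leaves P1 open), so no proper subset is valid.
Among all size-2 subsets of the eligible variables, only {V4, V6} blocks every backdoor path, so it is the unique smallest valid adjustment set.

{V4, V6}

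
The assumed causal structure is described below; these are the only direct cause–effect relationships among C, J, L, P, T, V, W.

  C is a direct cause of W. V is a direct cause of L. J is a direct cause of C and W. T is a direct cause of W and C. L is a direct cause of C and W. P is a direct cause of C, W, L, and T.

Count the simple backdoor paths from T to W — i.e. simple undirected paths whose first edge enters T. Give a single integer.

7

A backdoor path from T to W is any simple undirected path whose first edge points into T (i.e. leaves T via a parent).
Parents of T: {P}.
Enumerating:
  P1: T <- P -> L -> C <- J -> W
  P2: T <- P -> L -> C -> W
  P3: T <- P -> L -> W
  P4: T <- P -> C <- J -> W
  P5: T <- P -> C <- L -> W
  P6: T <- P -> C -> W
  P7: T <- P -> W
That exhausts the simple backdoor paths. Count: 7.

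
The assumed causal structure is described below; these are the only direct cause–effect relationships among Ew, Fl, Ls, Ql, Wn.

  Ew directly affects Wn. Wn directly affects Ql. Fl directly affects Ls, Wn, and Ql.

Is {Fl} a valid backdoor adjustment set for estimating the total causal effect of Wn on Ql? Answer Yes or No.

Backdoor paths from Wn to Ql (paths whose first edge points into Wn):
  P1: Wn <- Fl -> Ql
Condition 1 (no descendant of Wn in the set): holds — descendants of Wn are {Ql}; none are in {Fl}.
Condition 2 (every backdoor path blocked by {Fl}):
  P1: blocked at fork node Fl ∈ conditioning set.
{Fl} satisfies the backdoor criterion.

Yes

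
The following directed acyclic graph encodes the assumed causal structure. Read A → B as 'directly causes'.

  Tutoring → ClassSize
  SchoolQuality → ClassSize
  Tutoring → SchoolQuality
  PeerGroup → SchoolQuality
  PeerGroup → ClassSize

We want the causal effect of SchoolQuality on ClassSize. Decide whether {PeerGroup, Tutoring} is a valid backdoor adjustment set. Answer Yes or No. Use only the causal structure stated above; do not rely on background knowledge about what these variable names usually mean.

Yes

Backdoor paths from SchoolQuality to ClassSize (paths whose first edge points into SchoolQuality):
  P1: SchoolQuality <- Tutoring -> ClassSize
  P2: SchoolQuality <- PeerGroup -> ClassSize
Condition 1 (no descendant of SchoolQuality in the set): holds — descendants of SchoolQuality are {ClassSize}; none are in {PeerGroup, Tutoring}.
Condition 2 (every backdoor path blocked by {PeerGroup, Tutoring}):
  P1: blocked at fork node Tutoring ∈ conditioning set.
  P2: blocked at fork node PeerGroup ∈ conditioning set.
{PeerGroup, Tutoring} satisfies the backdoor criterion.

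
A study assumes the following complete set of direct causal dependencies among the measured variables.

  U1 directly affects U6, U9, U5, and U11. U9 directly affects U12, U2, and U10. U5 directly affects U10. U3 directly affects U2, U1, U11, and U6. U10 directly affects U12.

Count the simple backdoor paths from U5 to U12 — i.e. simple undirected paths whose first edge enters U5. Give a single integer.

8

A backdoor path from U5 to U12 is any simple undirected path whose first edge points into U5 (i.e. leaves U5 via a parent).
Parents of U5: {U1}.
Enumerating:
  P1: U5 <- U1 <- U3 -> U2 <- U9 -> U10 -> U12
  P2: U5 <- U1 <- U3 -> U2 <- U9 -> U12
  P3: U5 <- U1 -> U6 <- U3 -> U2 <- U9 -> U10 -> U12
  P4: U5 <- U1 -> U6 <- U3 -> U2 <- U9 -> U12
  P5: U5 <- U1 -> U9 -> U10 -> U12
  P6: U5 <- U1 -> U9 -> U12
  P7: U5 <- U1 -> U11 <- U3 -> U2 <- U9 -> U10 -> U12
  P8: U5 <- U1 -> U11 <- U3 -> U2 <- U9 -> U12
That exhausts the simple backdoor paths. Count: 8.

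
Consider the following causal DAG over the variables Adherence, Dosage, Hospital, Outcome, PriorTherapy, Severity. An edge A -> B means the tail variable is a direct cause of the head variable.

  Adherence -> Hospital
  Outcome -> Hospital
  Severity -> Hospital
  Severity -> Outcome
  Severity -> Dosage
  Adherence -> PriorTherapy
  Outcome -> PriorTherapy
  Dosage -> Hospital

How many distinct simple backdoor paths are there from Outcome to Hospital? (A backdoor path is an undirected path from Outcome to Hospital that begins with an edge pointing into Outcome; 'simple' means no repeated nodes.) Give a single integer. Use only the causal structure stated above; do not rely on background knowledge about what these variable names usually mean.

2

A backdoor path from Outcome to Hospital is any simple undirected path whose first edge points into Outcome (i.e. leaves Outcome via a parent).
Parents of Outcome: {Severity}.
Enumerating:
  P1: Outcome <- Severity -> Dosage -> Hospital
  P2: Outcome <- Severity -> Hospital
That exhausts the simple backdoor paths. Count: 2.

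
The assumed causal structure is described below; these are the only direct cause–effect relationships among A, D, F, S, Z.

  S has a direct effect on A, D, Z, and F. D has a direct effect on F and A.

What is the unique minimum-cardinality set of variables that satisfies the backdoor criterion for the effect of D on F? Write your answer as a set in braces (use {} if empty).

{S}

Variables eligible for adjustment (non-descendants of D, excluding D and F): {S, Z}.
Backdoor paths from D to F:
  P1: D <- S -> F
The empty set is not sufficient: P1 (D <- S -> F) has no collider blocking it and no conditioned non-collider, so it is open.
Try {S}:
  P1: blocked at fork node S ∈ conditioning set.
{S} contains no descendant of D and blocks every backdoor path.
No other singleton works — e.g. {Z} leaves P1 open — so {S} is the unique smallest valid adjustment set.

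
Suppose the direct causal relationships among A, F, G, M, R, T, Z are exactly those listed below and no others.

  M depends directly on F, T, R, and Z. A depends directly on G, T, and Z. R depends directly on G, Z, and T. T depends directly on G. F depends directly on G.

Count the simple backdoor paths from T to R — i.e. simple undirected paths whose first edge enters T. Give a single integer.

5

A backdoor path from T to R is any simple undirected path whose first edge points into T (i.e. leaves T via a parent).
Parents of T: {G}.
Enumerating:
  P1: T <- G -> A <- Z -> R
  P2: T <- G -> A <- Z -> M <- R
  P3: T <- G -> F -> M <- Z -> R
  P4: T <- G -> F -> M <- R
  P5: T <- G -> R
That exhausts the simple backdoor paths. Count: 5.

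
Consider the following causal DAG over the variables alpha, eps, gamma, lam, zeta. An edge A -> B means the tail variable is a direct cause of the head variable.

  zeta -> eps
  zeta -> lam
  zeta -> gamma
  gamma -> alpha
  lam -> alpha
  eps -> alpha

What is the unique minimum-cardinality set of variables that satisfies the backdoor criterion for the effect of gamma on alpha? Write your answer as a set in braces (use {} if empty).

Variables eligible for adjustment (non-descendants of gamma, excluding gamma and alpha): {eps, lam, zeta}.
Backdoor paths from gamma to alpha:
  P1: gamma <- zeta -> eps -> alpha
  P2: gamma <- zeta -> lam -> alpha
The empty set is not sufficient: P1 (gamma <- zeta -> eps -> alpha) has no collider blocking it and no conditioned non-collider, so it is open.
Try {zeta}:
  P1: blocked at fork node zeta ∈ conditioning set.
  P2: blocked at fork node zeta ∈ conditioning set.
{zeta} contains no descendant of gamma and blocks every backdoor path.
No other singleton works — e.g. {eps} leaves P2 open — so {zeta} is the unique smallest valid adjustment set.

{zeta}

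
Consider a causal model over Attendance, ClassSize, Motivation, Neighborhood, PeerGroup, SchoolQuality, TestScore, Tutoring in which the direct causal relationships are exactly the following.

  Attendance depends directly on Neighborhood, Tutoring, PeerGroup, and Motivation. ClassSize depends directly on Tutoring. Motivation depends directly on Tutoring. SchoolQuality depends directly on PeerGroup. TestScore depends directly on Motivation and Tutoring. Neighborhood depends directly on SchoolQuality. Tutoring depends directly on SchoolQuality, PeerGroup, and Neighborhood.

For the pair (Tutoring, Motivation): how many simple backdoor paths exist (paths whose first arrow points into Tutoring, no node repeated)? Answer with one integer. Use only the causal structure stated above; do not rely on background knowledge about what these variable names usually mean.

6

A backdoor path from Tutoring to Motivation is any simple undirected path whose first edge points into Tutoring (i.e. leaves Tutoring via a parent).
Parents of Tutoring: {Neighborhood, PeerGroup, SchoolQuality}.
Enumerating:
  P1: Tutoring <- PeerGroup -> SchoolQuality -> Neighborhood -> Attendance <- Motivation
  P2: Tutoring <- PeerGroup -> Attendance <- Motivation
  P3: Tutoring <- SchoolQuality <- PeerGroup -> Attendance <- Motivation
  P4: Tutoring <- SchoolQuality -> Neighborhood -> Attendance <- Motivation
  P5: Tutoring <- Neighborhood <- SchoolQuality <- PeerGroup -> Attendance <- Motivation
  P6: Tutoring <- Neighborhood -> Attendance <- Motivation
That exhausts the simple backdoor paths. Count: 6.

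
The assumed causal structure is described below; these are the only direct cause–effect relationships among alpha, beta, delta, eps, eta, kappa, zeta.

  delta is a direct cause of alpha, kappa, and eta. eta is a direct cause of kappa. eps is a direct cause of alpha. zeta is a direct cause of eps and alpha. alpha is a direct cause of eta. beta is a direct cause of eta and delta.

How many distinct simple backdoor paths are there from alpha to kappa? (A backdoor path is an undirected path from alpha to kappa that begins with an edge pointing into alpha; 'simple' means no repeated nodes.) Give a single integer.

A backdoor path from alpha to kappa is any simple undirected path whose first edge points into alpha (i.e. leaves alpha via a parent).
Parents of alpha: {delta, eps, zeta}.
Enumerating:
  P1: alpha <- delta <- beta -> eta -> kappa
  P2: alpha <- delta -> eta -> kappa
  P3: alpha <- delta -> kappa
That exhausts the simple backdoor paths. Count: 3.

3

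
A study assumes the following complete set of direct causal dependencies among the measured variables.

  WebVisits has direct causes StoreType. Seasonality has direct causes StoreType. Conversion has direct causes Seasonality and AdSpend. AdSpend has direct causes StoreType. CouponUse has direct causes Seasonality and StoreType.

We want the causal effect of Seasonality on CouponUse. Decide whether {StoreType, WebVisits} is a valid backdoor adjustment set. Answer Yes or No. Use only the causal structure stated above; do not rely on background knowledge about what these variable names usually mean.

Backdoor paths from Seasonality to CouponUse (paths whose first edge points into Seasonality):
  P1: Seasonality <- StoreType -> CouponUse
Condition 1 (no descendant of Seasonality in the set): holds — descendants of Seasonality are {Conversion, CouponUse}; none are in {StoreType, WebVisits}.
Condition 2 (every backdoor path blocked by {StoreType, WebVisits}):
  P1: blocked at fork node StoreType ∈ conditioning set.
{StoreType, WebVisits} satisfies the backdoor criterion.

Yes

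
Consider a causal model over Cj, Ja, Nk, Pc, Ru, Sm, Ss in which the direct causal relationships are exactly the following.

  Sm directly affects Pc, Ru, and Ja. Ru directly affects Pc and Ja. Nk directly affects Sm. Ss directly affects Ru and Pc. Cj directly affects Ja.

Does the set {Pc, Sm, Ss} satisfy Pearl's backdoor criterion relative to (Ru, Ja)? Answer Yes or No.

No

Backdoor paths from Ru to Ja (paths whose first edge points into Ru):
  P1: Ru <- Sm -> Ja
  P2: Ru <- Ss -> Pc <- Sm -> Ja
Condition 1 (no descendant of Ru in the set): FAILS — Pc is a descendant of Ru.
Condition 2 (every backdoor path blocked by {Pc, Sm, Ss}):
  P1: blocked at fork node Sm ∈ conditioning set.
  P2: blocked at fork node Ss ∈ conditioning set.
{Pc, Sm, Ss} does not satisfy the backdoor criterion.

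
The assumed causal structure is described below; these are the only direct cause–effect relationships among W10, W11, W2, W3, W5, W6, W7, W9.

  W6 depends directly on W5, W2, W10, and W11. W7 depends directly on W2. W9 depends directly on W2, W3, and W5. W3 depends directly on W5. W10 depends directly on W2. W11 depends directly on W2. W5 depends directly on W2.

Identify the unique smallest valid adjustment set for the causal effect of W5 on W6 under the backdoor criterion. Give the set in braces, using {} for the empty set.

{W2}

Variables eligible for adjustment (non-descendants of W5, excluding W5 and W6): {W10, W11, W2, W7}.
Backdoor paths from W5 to W6:
  P1: W5 <- W2 -> W10 -> W6
  P2: W5 <- W2 -> W11 -> W6
  P3: W5 <- W2 -> W6
The empty set is not sufficient: P1 (W5 <- W2 -> W10 -> W6) has no collider blocking it and no conditioned non-collider, so it is open.
Try {W2}:
  P1: blocked at fork node W2 ∈ conditioning set.
  P2: blocked at fork node W2 ∈ conditioning set.
  P3: blocked at fork node W2 ∈ conditioning set.
{W2} contains no descendant of W5 and blocks every backdoor path.
No other singleton works — e.g. {W7} leaves P1 open — so {W2} is the unique smallest valid adjustment set.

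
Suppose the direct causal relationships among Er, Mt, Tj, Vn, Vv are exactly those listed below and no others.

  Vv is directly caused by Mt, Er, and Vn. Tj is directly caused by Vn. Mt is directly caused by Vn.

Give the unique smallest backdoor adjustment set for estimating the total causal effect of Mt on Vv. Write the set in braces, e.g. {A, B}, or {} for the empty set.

Variables eligible for adjustment (non-descendants of Mt, excluding Mt and Vv): {Er, Tj, Vn}.
Backdoor paths from Mt to Vv:
  P1: Mt <- Vn -> Vv
The empty set is not sufficient: P1 (Mt <- Vn -> Vv) has no collider blocking it and no conditioned non-collider, so it is open.
Try {Vn}:
  P1: blocked at fork node Vn ∈ conditioning set.
{Vn} contains no descendant of Mt and blocks every backdoor path.
No other singleton works — e.g. {Er} leaves P1 open — so {Vn} is the unique smallest valid adjustment set.

{Vn}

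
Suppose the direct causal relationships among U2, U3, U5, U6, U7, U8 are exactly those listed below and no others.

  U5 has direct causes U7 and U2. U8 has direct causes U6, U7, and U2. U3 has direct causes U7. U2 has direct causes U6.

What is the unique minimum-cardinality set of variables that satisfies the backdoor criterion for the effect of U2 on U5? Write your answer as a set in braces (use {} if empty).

{}

Variables eligible for adjustment (non-descendants of U2, excluding U2 and U5): {U3, U6, U7}.
Backdoor paths from U2 to U5:
  P1: U2 <- U6 -> U8 <- U7 -> U5
Each backdoor path contains an unconditioned collider, so every path is already blocked with the empty conditioning set:
  P1: blocked at collider U8 (neither it nor any descendant is in the conditioning set).
The empty set is therefore the unique smallest valid set.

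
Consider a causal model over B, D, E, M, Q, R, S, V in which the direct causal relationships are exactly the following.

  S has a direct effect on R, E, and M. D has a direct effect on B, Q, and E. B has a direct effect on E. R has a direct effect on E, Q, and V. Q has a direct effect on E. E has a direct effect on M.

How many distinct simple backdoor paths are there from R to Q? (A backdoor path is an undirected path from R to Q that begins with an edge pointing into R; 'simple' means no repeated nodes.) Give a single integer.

A backdoor path from R to Q is any simple undirected path whose first edge points into R (i.e. leaves R via a parent).
Parents of R: {S}.
Enumerating:
  P1: R <- S -> E <- D -> Q
  P2: R <- S -> E <- B <- D -> Q
  P3: R <- S -> E <- Q
  P4: R <- S -> M <- E <- D -> Q
  P5: R <- S -> M <- E <- B <- D -> Q
  P6: R <- S -> M <- E <- Q
That exhausts the simple backdoor paths. Count: 6.

6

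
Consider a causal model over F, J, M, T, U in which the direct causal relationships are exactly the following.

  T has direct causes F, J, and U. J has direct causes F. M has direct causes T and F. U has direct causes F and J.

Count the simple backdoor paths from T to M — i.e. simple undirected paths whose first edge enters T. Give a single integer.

A backdoor path from T to M is any simple undirected path whose first edge points into T (i.e. leaves T via a parent).
Parents of T: {F, J, U}.
Enumerating:
  P1: T <- F -> M
  P2: T <- J <- F -> M
  P3: T <- J -> U <- F -> M
  P4: T <- U <- F -> M
  P5: T <- U <- J <- F -> M
That exhausts the simple backdoor paths. Count: 5.

5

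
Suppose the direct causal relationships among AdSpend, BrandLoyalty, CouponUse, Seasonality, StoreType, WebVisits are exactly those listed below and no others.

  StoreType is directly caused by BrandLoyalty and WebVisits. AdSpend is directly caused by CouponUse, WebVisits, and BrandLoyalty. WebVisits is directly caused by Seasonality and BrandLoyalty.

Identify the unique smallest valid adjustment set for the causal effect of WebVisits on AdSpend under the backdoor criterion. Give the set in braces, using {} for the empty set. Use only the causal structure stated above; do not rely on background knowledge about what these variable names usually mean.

{BrandLoyalty}

Variables eligible for adjustment (non-descendants of WebVisits, excluding WebVisits and AdSpend): {BrandLoyalty, CouponUse, Seasonality}.
Backdoor paths from WebVisits to AdSpend:
  P1: WebVisits <- BrandLoyalty -> AdSpend
The empty set is not sufficient: P1 (WebVisits <- BrandLoyalty -> AdSpend) has no collider blocking it and no conditioned non-collider, so it is open.
Try {BrandLoyalty}:
  P1: blocked at fork node BrandLoyalty ∈ conditioning set.
{BrandLoyalty} contains no descendant of WebVisits and blocks every backdoor path.
No other singleton works — e.g. {Seasonality} leaves P1 open — so {BrandLoyalty} is the unique smallest valid adjustment set.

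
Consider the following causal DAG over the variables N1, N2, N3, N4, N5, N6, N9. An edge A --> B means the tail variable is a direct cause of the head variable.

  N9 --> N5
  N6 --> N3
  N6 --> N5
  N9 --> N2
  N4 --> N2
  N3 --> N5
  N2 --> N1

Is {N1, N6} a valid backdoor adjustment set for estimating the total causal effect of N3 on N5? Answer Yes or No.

Yes

Backdoor paths from N3 to N5 (paths whose first edge points into N3):
  P1: N3 <- N6 -> N5
Condition 1 (no descendant of N3 in the set): holds — descendants of N3 are {N5}; none are in {N1, N6}.
Condition 2 (every backdoor path blocked by {N1, N6}):
  P1: blocked at fork node N6 ∈ conditioning set.
{N1, N6} satisfies the backdoor criterion.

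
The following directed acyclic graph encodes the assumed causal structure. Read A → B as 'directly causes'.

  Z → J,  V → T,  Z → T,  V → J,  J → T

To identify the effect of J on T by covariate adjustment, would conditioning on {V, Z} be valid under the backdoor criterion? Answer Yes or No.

Yes

Backdoor paths from J to T (paths whose first edge points into J):
  P1: J <- Z -> T
  P2: J <- V -> T
Condition 1 (no descendant of J in the set): holds — descendants of J are {T}; none are in {V, Z}.
Condition 2 (every backdoor path blocked by {V, Z}):
  P1: blocked at fork node Z ∈ conditioning set.
  P2: blocked at fork node V ∈ conditioning set.
{V, Z} satisfies the backdoor criterion.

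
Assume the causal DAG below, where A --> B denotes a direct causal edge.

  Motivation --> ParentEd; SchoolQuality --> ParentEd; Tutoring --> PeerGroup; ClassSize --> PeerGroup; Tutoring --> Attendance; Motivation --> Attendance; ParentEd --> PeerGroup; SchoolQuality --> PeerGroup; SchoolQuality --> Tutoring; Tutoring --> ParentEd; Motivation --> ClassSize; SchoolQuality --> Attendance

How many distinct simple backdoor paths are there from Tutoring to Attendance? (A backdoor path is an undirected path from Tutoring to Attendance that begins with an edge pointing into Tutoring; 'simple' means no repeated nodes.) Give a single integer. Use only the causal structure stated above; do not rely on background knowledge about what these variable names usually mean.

A backdoor path from Tutoring to Attendance is any simple undirected path whose first edge points into Tutoring (i.e. leaves Tutoring via a parent).
Parents of Tutoring: {SchoolQuality}.
Enumerating:
  P1: Tutoring <- SchoolQuality -> ParentEd <- Motivation -> Attendance
  P2: Tutoring <- SchoolQuality -> ParentEd -> PeerGroup <- ClassSize <- Motivation -> Attendance
  P3: Tutoring <- SchoolQuality -> PeerGroup <- ParentEd <- Motivation -> Attendance
  P4: Tutoring <- SchoolQuality -> PeerGroup <- ClassSize <- Motivation -> Attendance
  P5: Tutoring <- SchoolQuality -> Attendance
That exhausts the simple backdoor paths. Count: 5.

5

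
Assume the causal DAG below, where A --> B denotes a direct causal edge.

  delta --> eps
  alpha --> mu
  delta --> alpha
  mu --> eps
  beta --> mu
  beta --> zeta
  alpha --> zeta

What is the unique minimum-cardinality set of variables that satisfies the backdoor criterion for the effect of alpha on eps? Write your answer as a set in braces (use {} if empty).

{delta}

Variables eligible for adjustment (non-descendants of alpha, excluding alpha and eps): {beta, delta}.
Backdoor paths from alpha to eps:
  P1: alpha <- delta -> eps
The empty set is not sufficient: P1 (alpha <- delta -> eps) has no collider blocking it and no conditioned non-collider, so it is open.
Try {delta}:
  P1: blocked at fork node delta ∈ conditioning set.
{delta} contains no descendant of alpha and blocks every backdoor path.
No other singleton works — e.g. {beta} leaves P1 open — so {delta} is the unique smallest valid adjustment set.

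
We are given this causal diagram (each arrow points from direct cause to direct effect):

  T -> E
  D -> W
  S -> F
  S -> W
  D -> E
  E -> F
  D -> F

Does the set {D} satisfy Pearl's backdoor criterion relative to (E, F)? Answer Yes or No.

Yes

Backdoor paths from E to F (paths whose first edge points into E):
  P1: E <- D -> W <- S -> F
  P2: E <- D -> F
Condition 1 (no descendant of E in the set): holds — descendants of E are {F}; none are in {D}.
Condition 2 (every backdoor path blocked by {D}):
  P1: blocked at fork node D ∈ conditioning set.
  P2: blocked at fork node D ∈ conditioning set.
{D} satisfies the backdoor criterion.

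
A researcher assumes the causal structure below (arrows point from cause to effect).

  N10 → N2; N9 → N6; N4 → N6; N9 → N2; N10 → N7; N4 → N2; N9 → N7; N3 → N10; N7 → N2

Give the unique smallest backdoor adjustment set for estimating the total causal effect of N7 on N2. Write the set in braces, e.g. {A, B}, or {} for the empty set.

Variables eligible for adjustment (non-descendants of N7, excluding N7 and N2): {N10, N3, N4, N6, N9}.
Backdoor paths from N7 to N2:
  P1: N7 <- N9 -> N6 <- N4 -> N2
  P2: N7 <- N9 -> N2
  P3: N7 <- N10 -> N2
The empty set is not sufficient: P2 (N7 <- N9 -> N2) has no collider blocking it and no conditioned non-collider, so it is open.
Try {N10, N9}:
  P1: blocked at fork node N9 ∈ conditioning set.
  P2: blocked at fork node N9 ∈ conditioning set.
  P3: blocked at fork node N10 ∈ conditioning set.
{N10, N9} contains no descendant of N7 and blocks every backdoor path.
Every element of {N10, N9} is needed (dropping N10 leaves P3 open; dropping N9 leaves P2 open), so no proper subset is valid.
Among all size-2 subsets of the eligible variables, only {N10, N9} blocks every backdoor path, so it is the unique smallest valid adjustment set.

{N10, N9}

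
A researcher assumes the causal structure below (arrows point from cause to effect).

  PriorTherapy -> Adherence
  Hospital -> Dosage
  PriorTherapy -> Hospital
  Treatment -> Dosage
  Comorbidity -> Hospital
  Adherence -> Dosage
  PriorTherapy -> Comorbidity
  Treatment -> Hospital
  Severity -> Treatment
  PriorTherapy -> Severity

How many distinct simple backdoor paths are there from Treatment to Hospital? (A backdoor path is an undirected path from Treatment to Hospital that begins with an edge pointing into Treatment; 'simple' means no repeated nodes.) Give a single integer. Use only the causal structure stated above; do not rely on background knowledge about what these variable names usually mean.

A backdoor path from Treatment to Hospital is any simple undirected path whose first edge points into Treatment (i.e. leaves Treatment via a parent).
Parents of Treatment: {Severity}.
Enumerating:
  P1: Treatment <- Severity <- PriorTherapy -> Comorbidity -> Hospital
  P2: Treatment <- Severity <- PriorTherapy -> Adherence -> Dosage <- Hospital
  P3: Treatment <- Severity <- PriorTherapy -> Hospital
That exhausts the simple backdoor paths. Count: 3.

3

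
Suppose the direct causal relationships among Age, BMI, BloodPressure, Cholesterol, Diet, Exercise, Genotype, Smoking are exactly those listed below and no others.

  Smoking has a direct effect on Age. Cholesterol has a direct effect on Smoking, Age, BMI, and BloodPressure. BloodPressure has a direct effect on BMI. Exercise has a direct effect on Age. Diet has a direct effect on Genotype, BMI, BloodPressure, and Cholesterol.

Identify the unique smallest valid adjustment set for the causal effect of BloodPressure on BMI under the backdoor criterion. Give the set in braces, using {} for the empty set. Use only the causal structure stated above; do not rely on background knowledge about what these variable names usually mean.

Variables eligible for adjustment (non-descendants of BloodPressure, excluding BloodPressure and BMI): {Age, Cholesterol, Diet, Exercise, Genotype, Smoking}.
Backdoor paths from BloodPressure to BMI:
  P1: BloodPressure <- Diet -> Cholesterol -> BMI
  P2: BloodPressure <- Diet -> BMI
  P3: BloodPressure <- Cholesterol <- Diet -> BMI
  P4: BloodPressure <- Cholesterol -> BMI
The empty set is not sufficient: P1 (BloodPressure <- Diet -> Cholesterol -> BMI) has no collider blocking it and no conditioned non-collider, so it is open.
Try {Cholesterol, Diet}:
  P1: blocked at fork node Diet ∈ conditioning set.
  P2: blocked at fork node Diet ∈ conditioning set.
  P3: blocked at chain node Cholesterol ∈ conditioning set.
  P4: blocked at fork node Cholesterol ∈ conditioning set.
{Cholesterol, Diet} contains no descendant of BloodPressure and blocks every backdoor path.
Every element of {Cholesterol, Diet} is needed (dropping Cholesterol leaves P4 open; dropping Diet leaves P2 open), so no proper subset is valid.
Among all size-2 subsets of the eligible variables, only {Cholesterol, Diet} blocks every backdoor path, so it is the unique smallest valid adjustment set.

{Cholesterol, Diet}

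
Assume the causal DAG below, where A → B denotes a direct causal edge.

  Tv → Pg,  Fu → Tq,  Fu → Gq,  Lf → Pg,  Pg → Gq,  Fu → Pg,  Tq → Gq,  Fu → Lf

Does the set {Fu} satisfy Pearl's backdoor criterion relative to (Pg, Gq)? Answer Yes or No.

Yes

Backdoor paths from Pg to Gq (paths whose first edge points into Pg):
  P1: Pg <- Fu -> Tq -> Gq
  P2: Pg <- Fu -> Gq
  P3: Pg <- Lf <- Fu -> Tq -> Gq
  P4: Pg <- Lf <- Fu -> Gq
Condition 1 (no descendant of Pg in the set): holds — descendants of Pg are {Gq}; none are in {Fu}.
Condition 2 (every backdoor path blocked by {Fu}):
  P1: blocked at fork node Fu ∈ conditioning set.
  P2: blocked at fork node Fu ∈ conditioning set.
  P3: blocked at fork node Fu ∈ conditioning set.
  P4: blocked at fork node Fu ∈ conditioning set.
{Fu} satisfies the backdoor criterion.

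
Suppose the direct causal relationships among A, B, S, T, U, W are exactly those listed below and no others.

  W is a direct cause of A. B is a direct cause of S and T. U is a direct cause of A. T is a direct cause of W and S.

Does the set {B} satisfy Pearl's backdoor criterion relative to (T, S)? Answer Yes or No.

Backdoor paths from T to S (paths whose first edge points into T):
  P1: T <- B -> S
Condition 1 (no descendant of T in the set): holds — descendants of T are {A, S, W}; none are in {B}.
Condition 2 (every backdoor path blocked by {B}):
  P1: blocked at fork node B ∈ conditioning set.
{B} satisfies the backdoor criterion.

Yes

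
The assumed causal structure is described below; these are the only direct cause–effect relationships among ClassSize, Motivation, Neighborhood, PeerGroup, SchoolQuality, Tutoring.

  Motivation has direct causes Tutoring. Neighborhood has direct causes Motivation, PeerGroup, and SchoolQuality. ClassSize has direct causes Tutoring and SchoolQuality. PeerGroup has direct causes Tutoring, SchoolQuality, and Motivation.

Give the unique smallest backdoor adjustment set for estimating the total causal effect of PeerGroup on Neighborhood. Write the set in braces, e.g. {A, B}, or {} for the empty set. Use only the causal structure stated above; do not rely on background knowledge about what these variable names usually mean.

{Motivation, SchoolQuality}

Variables eligible for adjustment (non-descendants of PeerGroup, excluding PeerGroup and Neighborhood): {ClassSize, Motivation, SchoolQuality, Tutoring}.
Backdoor paths from PeerGroup to Neighborhood:
  P1: PeerGroup <- Tutoring -> Motivation -> Neighborhood
  P2: PeerGroup <- Tutoring -> ClassSize <- SchoolQuality -> Neighborhood
  P3: PeerGroup <- SchoolQuality -> Neighborhood
  P4: PeerGroup <- SchoolQuality -> ClassSize <- Tutoring -> Motivation -> Neighborhood
  P5: PeerGroup <- Motivation <- Tutoring -> ClassSize <- SchoolQuality -> Neighborhood
  P6: PeerGroup <- Motivation -> Neighborhood
The empty set is not sufficient: P1 (PeerGroup <- Tutoring -> Motivation -> Neighborhood) has no collider blocking it and no conditioned non-collider, so it is open.
Try {Motivation, SchoolQuality}:
  P1: blocked at chain node Motivation ∈ conditioning set.
  P2: blocked at collider ClassSize (neither it nor any descendant is in the conditioning set).
  P3: blocked at fork node SchoolQuality ∈ conditioning set.
  P4: blocked at fork node SchoolQuality ∈ conditioning set.
  P5: blocked at chain node Motivation ∈ conditioning set.
  P6: blocked at fork node Motivation ∈ conditioning set.
{Motivation, SchoolQuality} contains no descendant of PeerGroup and blocks every backdoor path.
Every element of {Motivation, SchoolQuality} is needed (dropping Motivation leaves P1 open; dropping SchoolQuality leaves P3 open), so no proper subset is valid.
Among all size-2 subsets of the eligible variables, only {Motivation, SchoolQuality} blocks every backdoor path, so it is the unique smallest valid adjustment set.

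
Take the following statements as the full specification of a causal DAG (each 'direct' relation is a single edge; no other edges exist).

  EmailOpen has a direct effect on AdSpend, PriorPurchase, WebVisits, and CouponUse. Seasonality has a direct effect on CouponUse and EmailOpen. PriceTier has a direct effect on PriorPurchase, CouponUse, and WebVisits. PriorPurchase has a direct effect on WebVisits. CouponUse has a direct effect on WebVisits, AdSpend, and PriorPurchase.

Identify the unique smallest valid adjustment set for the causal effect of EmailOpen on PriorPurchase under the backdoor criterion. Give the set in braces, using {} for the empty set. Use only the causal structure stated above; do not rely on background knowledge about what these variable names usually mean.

{Seasonality}

Variables eligible for adjustment (non-descendants of EmailOpen, excluding EmailOpen and PriorPurchase): {PriceTier, Seasonality}.
Backdoor paths from EmailOpen to PriorPurchase:
  P1: EmailOpen <- Seasonality -> CouponUse <- PriceTier -> PriorPurchase
  P2: EmailOpen <- Seasonality -> CouponUse <- PriceTier -> WebVisits <- PriorPurchase
  P3: EmailOpen <- Seasonality -> CouponUse -> PriorPurchase
  P4: EmailOpen <- Seasonality -> CouponUse -> WebVisits <- PriceTier -> PriorPurchase
  P5: EmailOpen <- Seasonality -> CouponUse -> WebVisits <- PriorPurchase
The empty set is not sufficient: P3 (EmailOpen <- Seasonality -> CouponUse -> PriorPurchase) has no collider blocking it and no conditioned non-collider, so it is open.
Try {Seasonality}:
  P1: blocked at fork node Seasonality ∈ conditioning set.
  P2: blocked at fork node Seasonality ∈ conditioning set.
  P3: blocked at fork node Seasonality ∈ conditioning set.
  P4: blocked at fork node Seasonality ∈ conditioning set.
  P5: blocked at fork node Seasonality ∈ conditioning set.
{Seasonality} contains no descendant of EmailOpen and blocks every backdoor path.
No other singleton works — e.g. {PriceTier} leaves P3 open — so {Seasonality} is the unique smallest valid adjustment set.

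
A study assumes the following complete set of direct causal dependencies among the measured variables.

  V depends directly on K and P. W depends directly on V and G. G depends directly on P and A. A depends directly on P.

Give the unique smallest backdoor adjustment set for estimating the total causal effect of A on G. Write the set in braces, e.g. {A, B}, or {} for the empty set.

{P}

Variables eligible for adjustment (non-descendants of A, excluding A and G): {K, P, V}.
Backdoor paths from A to G:
  P1: A <- P -> G
  P2: A <- P -> V -> W <- G
The empty set is not sufficient: P1 (A <- P -> G) has no collider blocking it and no conditioned non-collider, so it is open.
Try {P}:
  P1: blocked at fork node P ∈ conditioning set.
  P2: blocked at fork node P ∈ conditioning set.
{P} contains no descendant of A and blocks every backdoor path.
No other singleton works — e.g. {K} leaves P1 open — so {P} is the unique smallest valid adjustment set.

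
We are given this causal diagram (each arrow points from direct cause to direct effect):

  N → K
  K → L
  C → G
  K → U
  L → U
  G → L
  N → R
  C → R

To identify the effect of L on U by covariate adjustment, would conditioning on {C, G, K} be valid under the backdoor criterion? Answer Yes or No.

Yes

Backdoor paths from L to U (paths whose first edge points into L):
  P1: L <- K -> U
  P2: L <- G <- C -> R <- N -> K -> U
Condition 1 (no descendant of L in the set): holds — descendants of L are {U}; none are in {C, G, K}.
Condition 2 (every backdoor path blocked by {C, G, K}):
  P1: blocked at fork node K ∈ conditioning set.
  P2: blocked at chain node G ∈ conditioning set.
{C, G, K} satisfies the backdoor criterion.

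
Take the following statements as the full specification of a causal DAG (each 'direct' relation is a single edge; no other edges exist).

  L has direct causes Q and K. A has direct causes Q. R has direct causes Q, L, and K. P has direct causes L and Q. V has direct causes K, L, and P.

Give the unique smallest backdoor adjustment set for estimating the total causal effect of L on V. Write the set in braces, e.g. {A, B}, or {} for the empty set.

{K, Q}

Variables eligible for adjustment (non-descendants of L, excluding L and V): {A, K, Q}.
Backdoor paths from L to V:
  P1: L <- Q -> P -> V
  P2: L <- Q -> R <- K -> V
  P3: L <- K -> R <- Q -> P -> V
  P4: L <- K -> V
The empty set is not sufficient: P1 (L <- Q -> P -> V) has no collider blocking it and no conditioned non-collider, so it is open.
Try {K, Q}:
  P1: blocked at fork node Q ∈ conditioning set.
  P2: blocked at fork node Q ∈ conditioning set.
  P3: blocked at fork node K ∈ conditioning set.
  P4: blocked at fork node K ∈ conditioning set.
{K, Q} contains no descendant of L and blocks every backdoor path.
Every element of {K, Q} is needed (dropping K leaves P4 open; dropping Q leaves P1 open), so no proper subset is valid.
Among all size-2 subsets of the eligible variables, only {K, Q} blocks every backdoor path, so it is the unique smallest valid adjustment set.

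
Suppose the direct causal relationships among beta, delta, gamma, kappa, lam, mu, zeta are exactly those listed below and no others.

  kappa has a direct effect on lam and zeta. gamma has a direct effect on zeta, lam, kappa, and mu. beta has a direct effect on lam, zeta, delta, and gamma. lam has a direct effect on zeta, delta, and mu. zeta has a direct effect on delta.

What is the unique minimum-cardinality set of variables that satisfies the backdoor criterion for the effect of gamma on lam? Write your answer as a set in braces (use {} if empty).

{beta}

Variables eligible for adjustment (non-descendants of gamma, excluding gamma and lam): {beta}.
Backdoor paths from gamma to lam:
  P1: gamma <- beta -> lam
  P2: gamma <- beta -> zeta <- kappa -> lam
  P3: gamma <- beta -> zeta <- lam
  P4: gamma <- beta -> zeta -> delta <- lam
  P5: gamma <- beta -> delta <- lam
  P6: gamma <- beta -> delta <- zeta <- kappa -> lam
  P7: gamma <- beta -> delta <- zeta <- lam
The empty set is not sufficient: P1 (gamma <- beta -> lam) has no collider blocking it and no conditioned non-collider, so it is open.
Try {beta}:
  P1: blocked at fork node beta ∈ conditioning set.
  P2: blocked at fork node beta ∈ conditioning set.
  P3: blocked at fork node beta ∈ conditioning set.
  P4: blocked at fork node beta ∈ conditioning set.
  P5: blocked at fork node beta ∈ conditioning set.
  P6: blocked at fork node beta ∈ conditioning set.
  P7: blocked at fork node beta ∈ conditioning set.
{beta} contains no descendant of gamma and blocks every backdoor path.
{beta} is the unique smallest valid adjustment set.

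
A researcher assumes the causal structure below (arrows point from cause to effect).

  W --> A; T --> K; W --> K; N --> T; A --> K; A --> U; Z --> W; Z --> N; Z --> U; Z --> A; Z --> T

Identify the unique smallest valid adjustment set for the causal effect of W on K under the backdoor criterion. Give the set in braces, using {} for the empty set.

Variables eligible for adjustment (non-descendants of W, excluding W and K): {N, T, Z}.
Backdoor paths from W to K:
  P1: W <- Z -> A -> K
  P2: W <- Z -> N -> T -> K
  P3: W <- Z -> T -> K
  P4: W <- Z -> U <- A -> K
The empty set is not sufficient: P1 (W <- Z -> A -> K) has no collider blocking it and no conditioned non-collider, so it is open.
Try {Z}:
  P1: blocked at fork node Z ∈ conditioning set.
  P2: blocked at fork node Z ∈ conditioning set.
  P3: blocked at fork node Z ∈ conditioning set.
  P4: blocked at fork node Z ∈ conditioning set.
{Z} contains no descendant of W and blocks every backdoor path.
No other singleton works — e.g. {N} leaves P1 open — so {Z} is the unique smallest valid adjustment set.

{Z}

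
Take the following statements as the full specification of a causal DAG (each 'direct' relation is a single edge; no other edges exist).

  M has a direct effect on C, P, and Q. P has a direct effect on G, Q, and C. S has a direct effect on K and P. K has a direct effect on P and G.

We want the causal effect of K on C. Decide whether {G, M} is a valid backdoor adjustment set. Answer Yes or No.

Backdoor paths from K to C (paths whose first edge points into K):
  P1: K <- S -> P <- M -> C
  P2: K <- S -> P -> C
  P3: K <- S -> P -> Q <- M -> C
Condition 1 (no descendant of K in the set): FAILS — G is a descendant of K.
Condition 2 (every backdoor path blocked by {G, M}):
  P1: blocked at fork node M ∈ conditioning set.
  P2: open — no interior node is in the conditioning set.
  P3: blocked at collider Q (neither it nor any descendant is in the conditioning set).
{G, M} does not satisfy the backdoor criterion.

No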